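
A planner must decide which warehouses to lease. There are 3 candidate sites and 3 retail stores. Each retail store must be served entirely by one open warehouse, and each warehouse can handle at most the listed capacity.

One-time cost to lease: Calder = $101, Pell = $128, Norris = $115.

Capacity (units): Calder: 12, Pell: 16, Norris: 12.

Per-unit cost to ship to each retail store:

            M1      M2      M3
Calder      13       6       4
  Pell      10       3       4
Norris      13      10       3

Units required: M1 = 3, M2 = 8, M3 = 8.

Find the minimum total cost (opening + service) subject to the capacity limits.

Open {Calder, Pell}: M1→Pell 10·3=30, M2→Pell 3·8=24, M3→Calder 4·8=32.
Loads: Calder carries 8/12, Pell carries 11/16. Service 86; fixed 229; total 315.
Next best feasible plan costs 321.

Minimum total cost: 315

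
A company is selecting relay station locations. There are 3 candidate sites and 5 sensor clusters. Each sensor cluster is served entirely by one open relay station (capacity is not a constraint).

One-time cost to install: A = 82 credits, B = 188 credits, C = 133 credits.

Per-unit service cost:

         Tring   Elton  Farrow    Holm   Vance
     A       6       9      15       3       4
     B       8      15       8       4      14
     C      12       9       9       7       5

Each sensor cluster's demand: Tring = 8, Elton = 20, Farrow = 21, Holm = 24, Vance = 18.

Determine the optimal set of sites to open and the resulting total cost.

Open A only; minimum total cost 769.

For any fixed open set, each sensor cluster goes to its cheapest open site; total = fixed + service.
{A}: Tring→A 6·8=48, Elton→A 9·20=180, Farrow→A 15·21=315, Holm→A 3·24=72, Vance→A 4·18=72. Service 687; fixed 82; total 769.
{A, C}: service 561 + fixed 215 = 776
{A, B}: Tring→A 6·8=48, Elton→A 9·20=180, Farrow→B 8·21=168, Holm→A 3·24=72, Vance→A 4·18=72. Service 540; fixed 270; total 810.
{A, B, C}: service 540 + fixed 403 = 943
No other subset beats 769.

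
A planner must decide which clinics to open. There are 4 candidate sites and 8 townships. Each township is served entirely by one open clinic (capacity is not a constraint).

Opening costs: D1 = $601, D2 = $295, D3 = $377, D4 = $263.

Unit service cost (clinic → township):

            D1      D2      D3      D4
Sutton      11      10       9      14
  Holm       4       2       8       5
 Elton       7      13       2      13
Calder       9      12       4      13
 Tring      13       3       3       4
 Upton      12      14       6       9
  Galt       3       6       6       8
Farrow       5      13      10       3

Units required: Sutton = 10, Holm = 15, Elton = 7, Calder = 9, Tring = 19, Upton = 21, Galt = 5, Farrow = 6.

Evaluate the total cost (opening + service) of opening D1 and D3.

Total cost: 1406

Each township is assigned to its cheapest site among the open ones.
{D1, D3}: Sutton→D3 9·10=90, Holm→D1 4·15=60, Elton→D3 2·7=14, Calder→D3 4·9=36, Tring→D3 3·19=57, Upton→D3 6·21=126, Galt→D1 3·5=15, Farrow→D1 5·6=30. Service 428; fixed 978; total 1406.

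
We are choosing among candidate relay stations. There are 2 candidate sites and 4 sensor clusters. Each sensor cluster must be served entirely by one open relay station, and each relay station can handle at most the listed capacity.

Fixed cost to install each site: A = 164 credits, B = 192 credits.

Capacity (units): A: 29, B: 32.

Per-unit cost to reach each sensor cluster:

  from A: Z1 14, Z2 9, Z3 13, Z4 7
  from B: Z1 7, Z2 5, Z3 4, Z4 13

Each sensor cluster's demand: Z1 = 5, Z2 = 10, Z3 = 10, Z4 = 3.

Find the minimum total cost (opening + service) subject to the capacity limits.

Minimum total cost: 356

Open {B}: Z1→B 7·5=35, Z2→B 5·10=50, Z3→B 4·10=40, Z4→B 13·3=39.
Loads: B carries 28/32. Service 164; fixed 192; total 356.
Next best feasible plan costs 475.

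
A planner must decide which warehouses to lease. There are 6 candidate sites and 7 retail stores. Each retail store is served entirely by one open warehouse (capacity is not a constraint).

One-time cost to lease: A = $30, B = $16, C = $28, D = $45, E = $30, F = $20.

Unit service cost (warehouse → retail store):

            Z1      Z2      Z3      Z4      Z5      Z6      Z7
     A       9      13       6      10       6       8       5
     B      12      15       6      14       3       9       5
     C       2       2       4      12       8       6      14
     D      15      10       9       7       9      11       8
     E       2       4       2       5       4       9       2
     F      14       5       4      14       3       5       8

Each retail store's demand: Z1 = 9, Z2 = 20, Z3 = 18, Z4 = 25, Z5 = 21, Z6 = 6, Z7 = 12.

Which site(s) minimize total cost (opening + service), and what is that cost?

For any fixed open set, each retail store goes to its cheapest open site; total = fixed + service.
{C, E, F}: Z1→C 2·9=18, Z2→C 2·20=40, Z3→E 2·18=36, Z4→E 5·25=125, Z5→F 3·21=63, Z6→F 5·6=30, Z7→E 2·12=24. Service 336; fixed 78; total 414.
{B, C, E}: Z1→C 2·9=18, Z2→C 2·20=40, Z3→E 2·18=36, Z4→E 5·25=125, Z5→B 3·21=63, Z6→C 6·6=36, Z7→E 2·12=24. Service 342; fixed 74; total 416.
{C, E}: Z1→C 2·9=18, Z2→C 2·20=40, Z3→E 2·18=36, Z4→E 5·25=125, Z5→E 4·21=84, Z6→C 6·6=36, Z7→E 2·12=24. Service 363; fixed 58; total 421.
{A, B, C, D, E, F}: service 336 + fixed 169 = 505
No other subset beats 414.

Open C, E and F; minimum total cost 414.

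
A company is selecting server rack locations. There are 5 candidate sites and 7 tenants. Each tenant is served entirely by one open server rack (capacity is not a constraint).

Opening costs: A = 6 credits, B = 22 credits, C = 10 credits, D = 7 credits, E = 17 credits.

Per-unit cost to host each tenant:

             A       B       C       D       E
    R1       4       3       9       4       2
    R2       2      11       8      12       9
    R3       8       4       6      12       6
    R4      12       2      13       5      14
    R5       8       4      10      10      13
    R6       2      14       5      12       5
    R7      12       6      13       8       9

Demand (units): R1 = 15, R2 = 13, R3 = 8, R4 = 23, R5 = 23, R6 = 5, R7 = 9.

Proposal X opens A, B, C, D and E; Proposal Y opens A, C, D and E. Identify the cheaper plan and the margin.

Proposal X is cheaper by 173.

Proposal X: {A, B, C, D, E}: R1→E 2·15=30, R2→A 2·13=26, R3→B 4·8=32, R4→B 2·23=46, R5→B 4·23=92, R6→A 2·5=10, R7→B 6·9=54. Service 290; fixed 62; total 352.
Proposal Y: {A, C, D, E}: R1→E 2·15=30, R2→A 2·13=26, R3→C 6·8=48, R4→D 5·23=115, R5→A 8·23=184, R6→A 2·5=10, R7→D 8·9=72. Service 485; fixed 40; total 525.
Difference: |352 − 525| = 173.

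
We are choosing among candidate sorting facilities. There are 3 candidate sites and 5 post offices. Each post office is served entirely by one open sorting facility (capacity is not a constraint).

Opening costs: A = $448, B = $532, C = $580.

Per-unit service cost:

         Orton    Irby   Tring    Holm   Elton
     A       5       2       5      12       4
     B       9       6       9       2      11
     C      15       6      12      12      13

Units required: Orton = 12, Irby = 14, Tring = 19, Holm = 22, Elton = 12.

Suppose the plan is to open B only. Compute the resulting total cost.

Each post office is assigned to its cheapest site among the open ones.
{B}: Orton→B 9·12=108, Irby→B 6·14=84, Tring→B 9·19=171, Holm→B 2·22=44, Elton→B 11·12=132. Service 539; fixed 532; total 1071.

Total cost: 1071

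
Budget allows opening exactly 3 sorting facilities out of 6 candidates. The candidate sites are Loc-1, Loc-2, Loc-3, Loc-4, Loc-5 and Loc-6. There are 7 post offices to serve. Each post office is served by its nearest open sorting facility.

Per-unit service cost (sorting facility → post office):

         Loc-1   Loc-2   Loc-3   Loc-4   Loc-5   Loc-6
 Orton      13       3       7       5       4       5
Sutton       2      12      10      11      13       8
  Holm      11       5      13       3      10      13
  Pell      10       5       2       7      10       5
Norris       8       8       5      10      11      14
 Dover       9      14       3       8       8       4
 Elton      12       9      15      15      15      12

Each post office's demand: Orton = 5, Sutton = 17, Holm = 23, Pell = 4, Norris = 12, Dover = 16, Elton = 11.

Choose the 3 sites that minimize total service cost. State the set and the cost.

Choose Loc-1, Loc-3 and Loc-4; total service cost 376.

With exactly 3 open, each post office uses its cheapest among the chosen.
{Loc-1, Loc-3, Loc-4}: Orton→Loc-4 5·5=25, Sutton→Loc-1 2·17=34, Holm→Loc-4 3·23=69, Pell→Loc-3 2·4=8, Norris→Loc-3 5·12=60, Dover→Loc-3 3·16=48, Elton→Loc-1 12·11=132. Service cost 376.
{Loc-1, Loc-2, Loc-3}: service cost 379
{Loc-1, Loc-4, Loc-6}: service cost 440
Among all 20 size-3 choices, {Loc-1, Loc-3, Loc-4} is lowest.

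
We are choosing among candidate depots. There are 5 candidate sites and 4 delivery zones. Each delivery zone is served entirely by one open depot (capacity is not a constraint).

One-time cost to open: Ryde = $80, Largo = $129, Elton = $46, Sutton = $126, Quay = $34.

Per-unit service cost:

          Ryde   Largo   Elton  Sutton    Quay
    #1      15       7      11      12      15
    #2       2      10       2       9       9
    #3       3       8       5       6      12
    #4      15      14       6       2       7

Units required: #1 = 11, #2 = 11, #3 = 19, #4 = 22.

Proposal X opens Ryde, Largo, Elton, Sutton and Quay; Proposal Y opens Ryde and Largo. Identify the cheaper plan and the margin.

Proposal X is cheaper by 58.

Proposal X: {Ryde, Largo, Elton, Sutton, Quay}: #1→Largo 7·11=77, #2→Ryde 2·11=22, #3→Ryde 3·19=57, #4→Sutton 2·22=44. Service 200; fixed 415; total 615.
Proposal Y: {Ryde, Largo}: #1→Largo 7·11=77, #2→Ryde 2·11=22, #3→Ryde 3·19=57, #4→Largo 14·22=308. Service 464; fixed 209; total 673.
Difference: |615 − 673| = 58.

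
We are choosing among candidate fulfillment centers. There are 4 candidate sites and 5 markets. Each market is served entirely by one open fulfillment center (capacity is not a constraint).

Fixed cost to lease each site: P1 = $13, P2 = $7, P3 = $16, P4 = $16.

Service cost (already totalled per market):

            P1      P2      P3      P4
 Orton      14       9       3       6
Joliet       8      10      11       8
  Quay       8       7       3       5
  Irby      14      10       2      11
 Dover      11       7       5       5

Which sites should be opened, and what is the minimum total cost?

Open P3 only; minimum total cost 40.

For any fixed open set, each market goes to its cheapest open site; total = fixed + service.
{P3}: Orton→P3 3, Joliet→P3 11, Quay→P3 3, Irby→P3 2, Dover→P3 5. Service 24; fixed 16; total 40.
{P2, P3}: service 23 + fixed 23 = 46
{P1, P3}: service 21 + fixed 29 = 50
{P1, P2, P3, P4}: service 21 + fixed 52 = 73
No other subset beats 40.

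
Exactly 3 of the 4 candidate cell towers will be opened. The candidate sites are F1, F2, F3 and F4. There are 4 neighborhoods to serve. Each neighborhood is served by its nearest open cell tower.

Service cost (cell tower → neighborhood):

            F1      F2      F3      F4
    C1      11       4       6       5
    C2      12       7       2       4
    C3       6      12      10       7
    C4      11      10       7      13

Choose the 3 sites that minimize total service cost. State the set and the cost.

Choose F1, F2 and F3; total service cost 19.

With exactly 3 open, each neighborhood uses its cheapest among the chosen.
{F1, F2, F3}: C1→F2 4, C2→F3 2, C3→F1 6, C4→F3 7. Service cost 19.
{F1, F3, F4}: service cost 20
{F2, F3, F4}: service cost 20
Among all 4 size-3 choices, {F1, F2, F3} is lowest.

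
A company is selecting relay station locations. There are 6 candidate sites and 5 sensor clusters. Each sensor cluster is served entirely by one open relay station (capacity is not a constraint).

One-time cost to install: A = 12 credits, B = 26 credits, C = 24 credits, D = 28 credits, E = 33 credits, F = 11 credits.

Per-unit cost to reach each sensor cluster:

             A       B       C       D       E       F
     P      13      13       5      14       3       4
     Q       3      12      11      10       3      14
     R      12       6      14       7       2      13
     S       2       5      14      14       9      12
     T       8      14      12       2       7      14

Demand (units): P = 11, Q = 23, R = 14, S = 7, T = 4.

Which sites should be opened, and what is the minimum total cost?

Open A and E; minimum total cost 217.

For any fixed open set, each sensor cluster goes to its cheapest open site; total = fixed + service.
{A, E}: P→E 3·11=33, Q→A 3·23=69, R→E 2·14=28, S→A 2·7=14, T→E 7·4=28. Service 172; fixed 45; total 217.
{A, D, E}: service 152 + fixed 73 = 225
{A, E, F}: P→E 3·11=33, Q→A 3·23=69, R→E 2·14=28, S→A 2·7=14, T→E 7·4=28. Service 172; fixed 56; total 228.
{A, B, C, D, E, F}: service 152 + fixed 134 = 286
No other subset beats 217.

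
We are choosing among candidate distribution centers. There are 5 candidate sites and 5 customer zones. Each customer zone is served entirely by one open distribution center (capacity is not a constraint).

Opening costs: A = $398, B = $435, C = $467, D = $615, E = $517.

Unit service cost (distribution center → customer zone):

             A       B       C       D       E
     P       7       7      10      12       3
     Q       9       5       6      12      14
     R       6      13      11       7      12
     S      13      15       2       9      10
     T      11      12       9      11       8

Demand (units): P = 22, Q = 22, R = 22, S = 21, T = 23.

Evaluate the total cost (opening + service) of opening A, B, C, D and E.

Each customer zone is assigned to its cheapest site among the open ones.
{A, B, C, D, E}: P→E 3·22=66, Q→B 5·22=110, R→A 6·22=132, S→C 2·21=42, T→E 8·23=184. Service 534; fixed 2432; total 2966.

Total cost: 2966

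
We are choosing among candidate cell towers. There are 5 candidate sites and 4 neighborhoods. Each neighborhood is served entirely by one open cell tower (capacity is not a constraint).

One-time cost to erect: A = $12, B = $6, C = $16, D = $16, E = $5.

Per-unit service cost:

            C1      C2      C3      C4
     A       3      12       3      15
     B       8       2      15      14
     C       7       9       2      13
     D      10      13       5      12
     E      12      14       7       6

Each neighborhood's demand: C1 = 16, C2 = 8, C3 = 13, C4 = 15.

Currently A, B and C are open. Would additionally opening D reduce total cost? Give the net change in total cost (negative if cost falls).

Current service cost with {A, B, C}: 285.
Adding D: each neighborhood re-picks its cheapest; new service cost 270, saving 15.
Extra fixed cost: 16. Net change = 16 − 15 = 1.
(Totals: 319 → 320.)

No — net change +1 (cost rises by 1).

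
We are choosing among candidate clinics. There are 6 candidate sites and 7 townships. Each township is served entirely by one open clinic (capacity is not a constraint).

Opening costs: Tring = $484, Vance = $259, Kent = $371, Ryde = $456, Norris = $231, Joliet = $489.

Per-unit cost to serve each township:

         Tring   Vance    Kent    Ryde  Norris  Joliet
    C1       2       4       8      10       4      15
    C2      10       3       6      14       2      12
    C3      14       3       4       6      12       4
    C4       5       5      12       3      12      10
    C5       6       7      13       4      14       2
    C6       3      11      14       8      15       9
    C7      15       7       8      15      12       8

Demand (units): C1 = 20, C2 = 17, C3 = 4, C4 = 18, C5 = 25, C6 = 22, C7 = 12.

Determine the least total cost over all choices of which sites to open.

For any fixed open set, each township goes to its cheapest open site; total = fixed + service.
{Vance}: C1→Vance 4·20=80, C2→Vance 3·17=51, C3→Vance 3·4=12, C4→Vance 5·18=90, C5→Vance 7·25=175, C6→Vance 11·22=242, C7→Vance 7·12=84. Service 734; fixed 259; total 993.
{Vance, Norris}: service 717 + fixed 490 = 1207
{Tring}: service 752 + fixed 484 = 1236
{Tring, Vance, Kent, Ryde, Norris, Joliet}: service 340 + fixed 2290 = 2630
No other subset beats 993.

Minimum total cost: 993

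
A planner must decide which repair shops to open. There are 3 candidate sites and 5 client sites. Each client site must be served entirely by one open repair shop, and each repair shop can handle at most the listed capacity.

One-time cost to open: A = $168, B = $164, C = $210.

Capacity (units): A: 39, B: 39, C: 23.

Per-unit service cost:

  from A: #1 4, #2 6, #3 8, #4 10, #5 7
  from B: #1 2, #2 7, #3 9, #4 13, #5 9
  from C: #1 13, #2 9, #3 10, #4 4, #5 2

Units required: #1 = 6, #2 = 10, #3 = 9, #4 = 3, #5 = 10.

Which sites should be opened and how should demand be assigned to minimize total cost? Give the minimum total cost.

Open {A}: #1→A 4·6=24, #2→A 6·10=60, #3→A 8·9=72, #4→A 10·3=30, #5→A 7·10=70.
Loads: A carries 38/39. Service 256; fixed 168; total 424.
Next best feasible plan costs 456.

Minimum total cost: 424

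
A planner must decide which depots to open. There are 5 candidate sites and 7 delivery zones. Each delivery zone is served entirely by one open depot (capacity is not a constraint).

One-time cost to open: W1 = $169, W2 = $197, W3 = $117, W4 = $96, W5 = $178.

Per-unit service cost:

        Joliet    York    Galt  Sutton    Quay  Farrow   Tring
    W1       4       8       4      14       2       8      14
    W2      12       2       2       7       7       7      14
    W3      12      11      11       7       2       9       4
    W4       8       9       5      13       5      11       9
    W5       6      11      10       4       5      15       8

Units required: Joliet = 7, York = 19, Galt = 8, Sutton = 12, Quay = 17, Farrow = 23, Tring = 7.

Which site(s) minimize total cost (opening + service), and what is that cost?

For any fixed open set, each delivery zone goes to its cheapest open site; total = fixed + service.
{W2, W3}: Joliet→W2 12·7=84, York→W2 2·19=38, Galt→W2 2·8=16, Sutton→W2 7·12=84, Quay→W3 2·17=34, Farrow→W2 7·23=161, Tring→W3 4·7=28. Service 445; fixed 314; total 759.
{W2, W4}: Joliet→W4 8·7=56, York→W2 2·19=38, Galt→W2 2·8=16, Sutton→W2 7·12=84, Quay→W4 5·17=85, Farrow→W2 7·23=161, Tring→W4 9·7=63. Service 503; fixed 293; total 796.
{W2}: Joliet→W2 12·7=84, York→W2 2·19=38, Galt→W2 2·8=16, Sutton→W2 7·12=84, Quay→W2 7·17=119, Farrow→W2 7·23=161, Tring→W2 14·7=98. Service 600; fixed 197; total 797.
{W1, W2, W3, W4, W5}: service 353 + fixed 757 = 1110
No other subset beats 759.

Open W2 and W3; minimum total cost 759.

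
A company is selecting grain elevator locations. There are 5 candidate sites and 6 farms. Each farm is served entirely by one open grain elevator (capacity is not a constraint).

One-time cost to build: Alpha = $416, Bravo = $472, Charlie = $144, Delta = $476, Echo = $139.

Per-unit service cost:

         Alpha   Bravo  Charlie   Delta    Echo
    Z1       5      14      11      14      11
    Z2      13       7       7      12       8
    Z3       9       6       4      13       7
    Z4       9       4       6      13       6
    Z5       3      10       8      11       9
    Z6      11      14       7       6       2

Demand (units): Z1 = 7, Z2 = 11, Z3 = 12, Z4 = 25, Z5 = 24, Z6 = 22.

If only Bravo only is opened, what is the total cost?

Each farm is assigned to its cheapest site among the open ones.
{Bravo}: Z1→Bravo 14·7=98, Z2→Bravo 7·11=77, Z3→Bravo 6·12=72, Z4→Bravo 4·25=100, Z5→Bravo 10·24=240, Z6→Bravo 14·22=308. Service 895; fixed 472; total 1367.

Total cost: 1367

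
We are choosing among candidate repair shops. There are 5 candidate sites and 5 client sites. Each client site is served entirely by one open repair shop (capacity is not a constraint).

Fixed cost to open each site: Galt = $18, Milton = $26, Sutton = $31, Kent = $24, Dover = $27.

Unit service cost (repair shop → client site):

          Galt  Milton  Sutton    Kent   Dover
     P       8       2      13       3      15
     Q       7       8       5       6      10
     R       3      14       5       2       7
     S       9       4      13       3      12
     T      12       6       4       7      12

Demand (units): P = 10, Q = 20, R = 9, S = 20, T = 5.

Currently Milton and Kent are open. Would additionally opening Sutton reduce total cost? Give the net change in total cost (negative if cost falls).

Current service cost with {Milton, Kent}: 248.
Adding Sutton: each client site re-picks its cheapest; new service cost 218, saving 30.
Extra fixed cost: 31. Net change = 31 − 30 = 1.
(Totals: 298 → 299.)

No — net change +1 (cost rises by 1).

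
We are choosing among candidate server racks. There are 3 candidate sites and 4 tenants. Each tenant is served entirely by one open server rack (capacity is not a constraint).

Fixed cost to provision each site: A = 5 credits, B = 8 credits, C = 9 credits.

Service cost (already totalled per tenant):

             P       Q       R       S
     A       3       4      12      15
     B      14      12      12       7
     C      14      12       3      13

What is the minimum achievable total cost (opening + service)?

Minimum total cost: 37

For any fixed open set, each tenant goes to its cheapest open site; total = fixed + service.
{A, C}: P→A 3, Q→A 4, R→C 3, S→C 13. Service 23; fixed 14; total 37.
{A}: service 34 + fixed 5 = 39
{A, B}: service 26 + fixed 13 = 39
{A, B, C}: P→A 3, Q→A 4, R→C 3, S→B 7. Service 17; fixed 22; total 39.
No other subset beats 37.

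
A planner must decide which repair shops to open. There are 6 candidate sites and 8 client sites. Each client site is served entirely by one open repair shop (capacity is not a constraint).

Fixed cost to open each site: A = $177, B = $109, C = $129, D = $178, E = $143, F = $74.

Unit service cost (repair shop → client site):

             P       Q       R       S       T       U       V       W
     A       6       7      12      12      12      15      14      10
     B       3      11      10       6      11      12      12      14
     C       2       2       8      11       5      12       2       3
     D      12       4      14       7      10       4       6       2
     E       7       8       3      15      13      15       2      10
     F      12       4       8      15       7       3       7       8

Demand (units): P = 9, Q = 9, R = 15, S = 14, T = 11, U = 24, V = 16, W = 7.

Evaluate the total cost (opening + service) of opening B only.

Total cost: 1168

Each client site is assigned to its cheapest site among the open ones.
{B}: P→B 3·9=27, Q→B 11·9=99, R→B 10·15=150, S→B 6·14=84, T→B 11·11=121, U→B 12·24=288, V→B 12·16=192, W→B 14·7=98. Service 1059; fixed 109; total 1168.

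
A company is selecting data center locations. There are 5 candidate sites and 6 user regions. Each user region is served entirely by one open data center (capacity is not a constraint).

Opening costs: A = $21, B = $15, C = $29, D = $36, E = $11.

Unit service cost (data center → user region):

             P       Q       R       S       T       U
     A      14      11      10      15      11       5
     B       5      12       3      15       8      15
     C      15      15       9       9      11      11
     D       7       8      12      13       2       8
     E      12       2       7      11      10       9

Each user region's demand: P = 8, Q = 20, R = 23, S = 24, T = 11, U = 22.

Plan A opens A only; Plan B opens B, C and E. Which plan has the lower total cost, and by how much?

Plan A: {A}: P→A 14·8=112, Q→A 11·20=220, R→A 10·23=230, S→A 15·24=360, T→A 11·11=121, U→A 5·22=110. Service 1153; fixed 21; total 1174.
Plan B: {B, C, E}: P→B 5·8=40, Q→E 2·20=40, R→B 3·23=69, S→C 9·24=216, T→B 8·11=88, U→E 9·22=198. Service 651; fixed 55; total 706.
Difference: |1174 − 706| = 468.

Plan B is cheaper by 468.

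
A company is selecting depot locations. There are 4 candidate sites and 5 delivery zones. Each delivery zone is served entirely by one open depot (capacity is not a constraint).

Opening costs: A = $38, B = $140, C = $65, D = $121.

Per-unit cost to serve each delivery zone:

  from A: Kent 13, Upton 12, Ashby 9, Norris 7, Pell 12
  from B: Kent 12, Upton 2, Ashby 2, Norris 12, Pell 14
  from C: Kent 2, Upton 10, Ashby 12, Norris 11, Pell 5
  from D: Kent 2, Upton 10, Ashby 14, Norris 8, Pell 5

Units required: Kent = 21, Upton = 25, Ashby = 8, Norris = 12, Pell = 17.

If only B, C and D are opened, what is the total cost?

Each delivery zone is assigned to its cheapest site among the open ones.
{B, C, D}: Kent→C 2·21=42, Upton→B 2·25=50, Ashby→B 2·8=16, Norris→D 8·12=96, Pell→C 5·17=85. Service 289; fixed 326; total 615.

Total cost: 615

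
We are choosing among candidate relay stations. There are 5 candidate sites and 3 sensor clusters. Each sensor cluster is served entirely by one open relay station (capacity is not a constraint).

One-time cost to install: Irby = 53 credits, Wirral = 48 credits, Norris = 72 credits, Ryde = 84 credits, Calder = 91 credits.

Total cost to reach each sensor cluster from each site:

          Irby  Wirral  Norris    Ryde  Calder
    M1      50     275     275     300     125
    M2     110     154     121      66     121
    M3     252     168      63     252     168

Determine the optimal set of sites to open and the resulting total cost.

Open Irby and Norris; minimum total cost 348.

For any fixed open set, each sensor cluster goes to its cheapest open site; total = fixed + service.
{Irby, Norris}: M1→Irby 50, M2→Irby 110, M3→Norris 63. Service 223; fixed 125; total 348.
{Irby, Norris, Ryde}: service 179 + fixed 209 = 388
{Irby, Wirral, Norris}: service 223 + fixed 173 = 396
{Irby, Wirral, Norris, Ryde, Calder}: M1→Irby 50, M2→Ryde 66, M3→Norris 63. Service 179; fixed 348; total 527.
No other subset beats 348.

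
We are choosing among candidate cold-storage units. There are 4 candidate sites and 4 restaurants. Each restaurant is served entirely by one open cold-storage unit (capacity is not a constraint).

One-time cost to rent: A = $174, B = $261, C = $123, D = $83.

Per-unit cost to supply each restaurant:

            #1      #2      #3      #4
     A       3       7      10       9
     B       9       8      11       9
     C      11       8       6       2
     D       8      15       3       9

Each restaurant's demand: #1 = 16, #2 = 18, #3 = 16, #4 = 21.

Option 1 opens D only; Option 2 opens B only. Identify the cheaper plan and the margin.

Option 1 is cheaper by 196.

Option 1: {D}: #1→D 8·16=128, #2→D 15·18=270, #3→D 3·16=48, #4→D 9·21=189. Service 635; fixed 83; total 718.
Option 2: {B}: #1→B 9·16=144, #2→B 8·18=144, #3→B 11·16=176, #4→B 9·21=189. Service 653; fixed 261; total 914.
Difference: |718 − 914| = 196.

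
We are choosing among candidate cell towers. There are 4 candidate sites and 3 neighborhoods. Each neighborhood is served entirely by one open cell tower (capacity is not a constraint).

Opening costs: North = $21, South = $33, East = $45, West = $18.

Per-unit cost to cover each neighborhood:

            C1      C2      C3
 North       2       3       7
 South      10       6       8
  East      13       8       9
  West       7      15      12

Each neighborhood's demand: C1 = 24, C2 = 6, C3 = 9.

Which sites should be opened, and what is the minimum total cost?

For any fixed open set, each neighborhood goes to its cheapest open site; total = fixed + service.
{North}: C1→North 2·24=48, C2→North 3·6=18, C3→North 7·9=63. Service 129; fixed 21; total 150.
{North, West}: C1→North 2·24=48, C2→North 3·6=18, C3→North 7·9=63. Service 129; fixed 39; total 168.
{North, South}: service 129 + fixed 54 = 183
{North, South, East, West}: C1→North 2·24=48, C2→North 3·6=18, C3→North 7·9=63. Service 129; fixed 117; total 246.
No other subset beats 150.

Open North only; minimum total cost 150.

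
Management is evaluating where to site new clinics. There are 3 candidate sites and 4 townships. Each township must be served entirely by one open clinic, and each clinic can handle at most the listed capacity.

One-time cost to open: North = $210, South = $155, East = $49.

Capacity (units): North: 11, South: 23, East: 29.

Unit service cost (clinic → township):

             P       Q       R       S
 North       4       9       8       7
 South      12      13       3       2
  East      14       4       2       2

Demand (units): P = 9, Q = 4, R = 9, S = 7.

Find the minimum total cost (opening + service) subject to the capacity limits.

Open {East}: P→East 14·9=126, Q→East 4·4=16, R→East 2·9=18, S→East 2·7=14.
Loads: East carries 29/29. Service 174; fixed 49; total 223.
Next best feasible plan costs 343.

Minimum total cost: 223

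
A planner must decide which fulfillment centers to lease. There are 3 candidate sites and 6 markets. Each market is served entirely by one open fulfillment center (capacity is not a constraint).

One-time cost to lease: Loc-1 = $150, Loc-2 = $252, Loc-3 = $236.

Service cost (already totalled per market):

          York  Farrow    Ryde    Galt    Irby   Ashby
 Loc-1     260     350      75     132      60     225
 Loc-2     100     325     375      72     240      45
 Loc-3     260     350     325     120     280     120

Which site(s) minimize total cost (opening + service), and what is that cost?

For any fixed open set, each market goes to its cheapest open site; total = fixed + service.
{Loc-1, Loc-2}: York→Loc-2 100, Farrow→Loc-2 325, Ryde→Loc-1 75, Galt→Loc-2 72, Irby→Loc-1 60, Ashby→Loc-2 45. Service 677; fixed 402; total 1079.
{Loc-1}: York→Loc-1 260, Farrow→Loc-1 350, Ryde→Loc-1 75, Galt→Loc-1 132, Irby→Loc-1 60, Ashby→Loc-1 225. Service 1102; fixed 150; total 1252.
{Loc-1, Loc-2, Loc-3}: service 677 + fixed 638 = 1315
(All 7 nonempty subsets were checked; Loc-1 and Loc-2 is lowest.)

Open Loc-1 and Loc-2; minimum total cost 1079.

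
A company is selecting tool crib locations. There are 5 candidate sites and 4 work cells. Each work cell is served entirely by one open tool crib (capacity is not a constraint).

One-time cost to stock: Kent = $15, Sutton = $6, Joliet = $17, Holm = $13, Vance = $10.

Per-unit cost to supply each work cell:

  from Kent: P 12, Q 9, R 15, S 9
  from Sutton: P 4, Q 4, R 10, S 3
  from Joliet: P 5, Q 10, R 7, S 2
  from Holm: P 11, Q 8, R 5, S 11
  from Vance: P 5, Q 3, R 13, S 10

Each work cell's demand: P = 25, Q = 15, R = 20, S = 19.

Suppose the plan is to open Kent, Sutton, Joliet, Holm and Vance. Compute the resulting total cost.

Total cost: 344

Each work cell is assigned to its cheapest site among the open ones.
{Kent, Sutton, Joliet, Holm, Vance}: P→Sutton 4·25=100, Q→Vance 3·15=45, R→Holm 5·20=100, S→Joliet 2·19=38. Service 283; fixed 61; total 344.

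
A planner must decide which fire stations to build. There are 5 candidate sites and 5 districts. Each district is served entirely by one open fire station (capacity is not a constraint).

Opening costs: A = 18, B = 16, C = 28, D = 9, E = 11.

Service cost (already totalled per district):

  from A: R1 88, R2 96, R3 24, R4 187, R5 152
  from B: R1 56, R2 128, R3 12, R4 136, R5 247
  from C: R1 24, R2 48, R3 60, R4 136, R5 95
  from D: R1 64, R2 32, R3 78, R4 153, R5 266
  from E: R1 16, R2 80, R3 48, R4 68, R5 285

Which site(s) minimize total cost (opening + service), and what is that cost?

For any fixed open set, each district goes to its cheapest open site; total = fixed + service.
{B, C, D, E}: R1→E 16, R2→D 32, R3→B 12, R4→E 68, R5→C 95. Service 223; fixed 64; total 287.
{B, C, E}: R1→E 16, R2→C 48, R3→B 12, R4→E 68, R5→C 95. Service 239; fixed 55; total 294.
{A, C, D, E}: R1→E 16, R2→D 32, R3→A 24, R4→E 68, R5→C 95. Service 235; fixed 66; total 301.
{A, B, C, D, E}: R1→E 16, R2→D 32, R3→B 12, R4→E 68, R5→C 95. Service 223; fixed 82; total 305.
No other subset beats 287.

Open B, C, D and E; minimum total cost 287.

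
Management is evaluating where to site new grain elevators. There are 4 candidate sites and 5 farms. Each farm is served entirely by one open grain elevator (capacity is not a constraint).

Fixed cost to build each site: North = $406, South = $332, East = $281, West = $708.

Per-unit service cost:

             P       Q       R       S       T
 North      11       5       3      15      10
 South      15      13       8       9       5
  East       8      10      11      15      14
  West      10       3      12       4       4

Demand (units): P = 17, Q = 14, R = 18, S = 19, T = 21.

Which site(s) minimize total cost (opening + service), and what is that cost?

For any fixed open set, each farm goes to its cheapest open site; total = fixed + service.
{South}: P→South 15·17=255, Q→South 13·14=182, R→South 8·18=144, S→South 9·19=171, T→South 5·21=105. Service 857; fixed 332; total 1189.
{North}: P→North 11·17=187, Q→North 5·14=70, R→North 3·18=54, S→North 15·19=285, T→North 10·21=210. Service 806; fixed 406; total 1212.
{West}: service 588 + fixed 708 = 1296
{North, South, East, West}: service 392 + fixed 1727 = 2119
No other subset beats 1189.

Open South only; minimum total cost 1189.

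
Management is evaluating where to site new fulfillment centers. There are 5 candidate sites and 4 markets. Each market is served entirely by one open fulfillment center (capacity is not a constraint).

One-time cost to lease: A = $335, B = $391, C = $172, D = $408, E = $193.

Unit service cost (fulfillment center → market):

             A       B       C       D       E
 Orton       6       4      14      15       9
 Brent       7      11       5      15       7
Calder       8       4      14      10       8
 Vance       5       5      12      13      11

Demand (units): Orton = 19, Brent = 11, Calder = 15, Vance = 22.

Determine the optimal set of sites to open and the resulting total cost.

For any fixed open set, each market goes to its cheapest open site; total = fixed + service.
{A}: Orton→A 6·19=114, Brent→A 7·11=77, Calder→A 8·15=120, Vance→A 5·22=110. Service 421; fixed 335; total 756.
{B}: service 367 + fixed 391 = 758
{E}: service 610 + fixed 193 = 803
{A, B, C, D, E}: Orton→B 4·19=76, Brent→C 5·11=55, Calder→B 4·15=60, Vance→A 5·22=110. Service 301; fixed 1499; total 1800.
No other subset beats 756.

Open A only; minimum total cost 756.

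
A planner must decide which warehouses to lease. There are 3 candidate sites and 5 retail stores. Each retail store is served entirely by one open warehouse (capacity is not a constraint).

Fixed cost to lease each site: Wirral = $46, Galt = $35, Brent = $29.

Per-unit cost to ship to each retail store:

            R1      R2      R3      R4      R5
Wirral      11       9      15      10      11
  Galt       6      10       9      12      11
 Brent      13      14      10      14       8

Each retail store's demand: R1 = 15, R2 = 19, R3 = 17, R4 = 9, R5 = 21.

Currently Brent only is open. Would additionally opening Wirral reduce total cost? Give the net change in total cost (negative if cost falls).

Current service cost with {Brent}: 925.
Adding Wirral: each retail store re-picks its cheapest; new service cost 764, saving 161.
Extra fixed cost: 46. Net change = 46 − 161 = -115.
(Totals: 954 → 839.)

Yes — net change −115 (cost falls by 115).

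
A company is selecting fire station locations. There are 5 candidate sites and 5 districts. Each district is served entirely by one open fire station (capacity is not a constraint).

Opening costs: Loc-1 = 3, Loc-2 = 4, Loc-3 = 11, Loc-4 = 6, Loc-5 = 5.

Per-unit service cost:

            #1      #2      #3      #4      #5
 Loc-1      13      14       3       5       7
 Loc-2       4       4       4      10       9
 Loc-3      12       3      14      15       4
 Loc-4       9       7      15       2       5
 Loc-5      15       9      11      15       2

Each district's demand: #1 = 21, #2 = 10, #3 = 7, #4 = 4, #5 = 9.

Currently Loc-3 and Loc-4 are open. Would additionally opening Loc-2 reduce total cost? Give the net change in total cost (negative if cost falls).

Current service cost with {Loc-3, Loc-4}: 361.
Adding Loc-2: each district re-picks its cheapest; new service cost 186, saving 175.
Extra fixed cost: 4. Net change = 4 − 175 = -171.
(Totals: 378 → 207.)

Yes — net change −171 (cost falls by 171).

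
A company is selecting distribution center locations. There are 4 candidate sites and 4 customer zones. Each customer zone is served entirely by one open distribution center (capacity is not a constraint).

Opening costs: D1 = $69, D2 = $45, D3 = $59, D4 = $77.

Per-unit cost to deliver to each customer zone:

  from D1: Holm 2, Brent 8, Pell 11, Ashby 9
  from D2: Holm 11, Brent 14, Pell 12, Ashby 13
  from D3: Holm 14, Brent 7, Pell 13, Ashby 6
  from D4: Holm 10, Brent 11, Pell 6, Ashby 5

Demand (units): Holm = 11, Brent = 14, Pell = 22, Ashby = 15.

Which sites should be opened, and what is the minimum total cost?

For any fixed open set, each customer zone goes to its cheapest open site; total = fixed + service.
{D1, D4}: Holm→D1 2·11=22, Brent→D1 8·14=112, Pell→D4 6·22=132, Ashby→D4 5·15=75. Service 341; fixed 146; total 487.
{D1, D2, D4}: service 341 + fixed 191 = 532
{D1, D3, D4}: service 327 + fixed 205 = 532
{D1, D2, D3, D4}: Holm→D1 2·11=22, Brent→D3 7·14=98, Pell→D4 6·22=132, Ashby→D4 5·15=75. Service 327; fixed 250; total 577.
No other subset beats 487.

Open D1 and D4; minimum total cost 487.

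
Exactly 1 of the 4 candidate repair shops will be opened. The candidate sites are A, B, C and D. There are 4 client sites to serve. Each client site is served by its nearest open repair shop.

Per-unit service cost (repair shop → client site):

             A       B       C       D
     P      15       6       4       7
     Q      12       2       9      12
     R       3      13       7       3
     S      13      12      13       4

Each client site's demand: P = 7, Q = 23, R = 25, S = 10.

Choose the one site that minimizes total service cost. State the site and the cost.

With exactly 1 open, each client site uses its cheapest among the chosen.
{D}: P→D 7·7=49, Q→D 12·23=276, R→D 3·25=75, S→D 4·10=40. Service cost 440.
{B}: service cost 533
{C}: service cost 540
Among all 4 size-1 choices, {D} is lowest.

Choose D only; total service cost 440.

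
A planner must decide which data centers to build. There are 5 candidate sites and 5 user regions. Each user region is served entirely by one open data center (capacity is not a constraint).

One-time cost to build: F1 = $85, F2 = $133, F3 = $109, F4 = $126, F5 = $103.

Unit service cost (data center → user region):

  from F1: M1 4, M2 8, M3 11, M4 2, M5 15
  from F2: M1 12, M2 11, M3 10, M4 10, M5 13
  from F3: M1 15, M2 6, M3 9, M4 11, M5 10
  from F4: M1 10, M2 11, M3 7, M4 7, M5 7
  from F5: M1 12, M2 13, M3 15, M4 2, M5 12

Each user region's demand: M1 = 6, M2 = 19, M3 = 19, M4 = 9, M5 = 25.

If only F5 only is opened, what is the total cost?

Total cost: 1025

Each user region is assigned to its cheapest site among the open ones.
{F5}: M1→F5 12·6=72, M2→F5 13·19=247, M3→F5 15·19=285, M4→F5 2·9=18, M5→F5 12·25=300. Service 922; fixed 103; total 1025.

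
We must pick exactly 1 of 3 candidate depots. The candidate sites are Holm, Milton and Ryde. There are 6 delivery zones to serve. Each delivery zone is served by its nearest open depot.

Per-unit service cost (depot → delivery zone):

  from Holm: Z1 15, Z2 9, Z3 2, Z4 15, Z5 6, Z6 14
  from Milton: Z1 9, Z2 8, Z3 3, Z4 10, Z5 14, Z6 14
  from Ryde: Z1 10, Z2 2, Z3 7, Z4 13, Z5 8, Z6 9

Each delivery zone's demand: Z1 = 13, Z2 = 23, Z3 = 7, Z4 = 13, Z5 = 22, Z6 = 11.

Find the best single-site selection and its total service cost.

With exactly 1 open, each delivery zone uses its cheapest among the chosen.
{Ryde}: Z1→Ryde 10·13=130, Z2→Ryde 2·23=46, Z3→Ryde 7·7=49, Z4→Ryde 13·13=169, Z5→Ryde 8·22=176, Z6→Ryde 9·11=99. Service cost 669.
{Holm}: service cost 897
{Milton}: service cost 914
Among all 3 size-1 choices, {Ryde} is lowest.

Choose Ryde only; total service cost 669.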